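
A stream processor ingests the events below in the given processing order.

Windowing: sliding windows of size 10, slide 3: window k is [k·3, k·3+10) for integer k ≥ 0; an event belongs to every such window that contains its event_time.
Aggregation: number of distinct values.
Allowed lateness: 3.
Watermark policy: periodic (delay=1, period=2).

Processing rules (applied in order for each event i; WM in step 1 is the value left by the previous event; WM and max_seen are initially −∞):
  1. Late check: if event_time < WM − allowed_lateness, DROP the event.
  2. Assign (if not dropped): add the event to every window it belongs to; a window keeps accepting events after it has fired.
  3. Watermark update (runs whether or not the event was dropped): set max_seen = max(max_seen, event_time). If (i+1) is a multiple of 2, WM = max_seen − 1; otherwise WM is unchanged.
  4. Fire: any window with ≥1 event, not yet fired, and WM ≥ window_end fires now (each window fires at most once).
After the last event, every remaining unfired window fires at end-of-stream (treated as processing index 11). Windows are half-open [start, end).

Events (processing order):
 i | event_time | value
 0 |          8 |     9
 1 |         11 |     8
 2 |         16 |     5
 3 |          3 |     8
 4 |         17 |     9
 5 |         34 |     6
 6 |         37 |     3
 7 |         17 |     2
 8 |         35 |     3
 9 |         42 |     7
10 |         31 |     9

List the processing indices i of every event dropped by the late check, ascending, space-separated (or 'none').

i=0 t=8 v=9: → [6,16),[3,13),[0,10); WM=−∞
i=1 t=11 v=8: → [9,19),[6,16),[3,13); WM=10; [0,10) fires=1
i=2 t=16 v=5: → [15,25),[12,22),[9,19); WM=10
i=3 t=3 v=8: DROP (t<10-3); WM=15; [3,13) fires=2
i=4 t=17 v=9: → [15,25),[12,22),[9,19); WM=15
i=5 t=34 v=6: → [33,43),[30,40),[27,37); WM=33; [6,16) fires=2 [9,19) fires=3 [12,22) fires=2 [15,25) fires=2
i=6 t=37 v=3: → [36,46),[33,43),[30,40); WM=33
i=7 t=17 v=2: DROP (t<33-3); WM=36
i=8 t=35 v=3: → [33,43),[30,40),[27,37); WM=36
i=9 t=42 v=7: → [42,52),[39,49),[36,46),[33,43); WM=41; [27,37) fires=2 [30,40) fires=2
i=10 t=31 v=9: DROP (t<41-3); WM=41

3 7 10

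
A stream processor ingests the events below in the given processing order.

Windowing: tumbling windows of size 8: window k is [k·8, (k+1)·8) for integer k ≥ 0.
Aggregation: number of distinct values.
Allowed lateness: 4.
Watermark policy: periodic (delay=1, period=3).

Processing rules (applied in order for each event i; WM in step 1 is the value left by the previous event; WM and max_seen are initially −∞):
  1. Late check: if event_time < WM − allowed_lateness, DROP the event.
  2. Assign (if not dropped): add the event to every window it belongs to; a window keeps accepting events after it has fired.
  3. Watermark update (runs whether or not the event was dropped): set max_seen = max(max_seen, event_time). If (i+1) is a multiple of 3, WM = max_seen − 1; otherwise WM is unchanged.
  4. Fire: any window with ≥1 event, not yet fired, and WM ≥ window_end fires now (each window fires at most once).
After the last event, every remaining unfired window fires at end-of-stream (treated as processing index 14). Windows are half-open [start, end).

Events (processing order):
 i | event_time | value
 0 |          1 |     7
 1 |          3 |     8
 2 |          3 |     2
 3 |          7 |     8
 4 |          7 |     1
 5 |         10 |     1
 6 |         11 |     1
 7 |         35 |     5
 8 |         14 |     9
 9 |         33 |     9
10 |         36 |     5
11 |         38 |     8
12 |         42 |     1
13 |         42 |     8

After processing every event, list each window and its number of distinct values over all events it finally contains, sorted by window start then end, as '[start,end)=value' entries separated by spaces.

i=0 t=1 v=7: → [0,8); WM=−∞
i=1 t=3 v=8: → [0,8); WM=−∞
i=2 t=3 v=2: → [0,8); WM=2
i=3 t=7 v=8: → [0,8); WM=2
i=4 t=7 v=1: → [0,8); WM=2
i=5 t=10 v=1: → [8,16); WM=9; [0,8) fires=4
i=6 t=11 v=1: → [8,16); WM=9
i=7 t=35 v=5: → [32,40); WM=9
i=8 t=14 v=9: → [8,16); WM=34; [8,16) fires=2
i=9 t=33 v=9: → [32,40); WM=34
i=10 t=36 v=5: → [32,40); WM=34
i=11 t=38 v=8: → [32,40); WM=37
i=12 t=42 v=1: → [40,48); WM=37
i=13 t=42 v=8: → [40,48); WM=37

[0,8)=4 [8,16)=2 [32,40)=3 [40,48)=2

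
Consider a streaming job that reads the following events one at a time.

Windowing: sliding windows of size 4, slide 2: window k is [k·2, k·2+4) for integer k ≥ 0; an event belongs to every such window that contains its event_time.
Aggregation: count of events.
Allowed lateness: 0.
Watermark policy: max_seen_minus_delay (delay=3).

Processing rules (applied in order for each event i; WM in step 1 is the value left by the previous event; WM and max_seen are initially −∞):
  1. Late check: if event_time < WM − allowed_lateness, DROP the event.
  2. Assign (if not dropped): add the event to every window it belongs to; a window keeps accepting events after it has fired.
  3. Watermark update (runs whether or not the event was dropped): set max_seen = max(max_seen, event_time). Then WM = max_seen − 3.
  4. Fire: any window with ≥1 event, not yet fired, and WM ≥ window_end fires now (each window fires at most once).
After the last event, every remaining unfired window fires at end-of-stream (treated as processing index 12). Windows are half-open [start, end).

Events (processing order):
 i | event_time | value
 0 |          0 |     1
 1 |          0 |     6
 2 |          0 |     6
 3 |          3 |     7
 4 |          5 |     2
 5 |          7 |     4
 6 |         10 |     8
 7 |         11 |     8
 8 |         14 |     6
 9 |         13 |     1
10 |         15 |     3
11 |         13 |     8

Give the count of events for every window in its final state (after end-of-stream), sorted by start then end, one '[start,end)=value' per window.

i=0 t=0 v=1: → [0,4); WM=-3
i=1 t=0 v=6: → [0,4); WM=-3
i=2 t=0 v=6: → [0,4); WM=-3
i=3 t=3 v=7: → [2,6),[0,4); WM=0
i=4 t=5 v=2: → [4,8),[2,6); WM=2
i=5 t=7 v=4: → [6,10),[4,8); WM=4; [0,4) fires=4
i=6 t=10 v=8: → [10,14),[8,12); WM=7; [2,6) fires=2
i=7 t=11 v=8: → [10,14),[8,12); WM=8; [4,8) fires=2
i=8 t=14 v=6: → [14,18),[12,16); WM=11; [6,10) fires=1
i=9 t=13 v=1: → [12,16),[10,14); WM=11
i=10 t=15 v=3: → [14,18),[12,16); WM=12; [8,12) fires=2
i=11 t=13 v=8: → [12,16),[10,14); WM=12

[0,4)=4 [2,6)=2 [4,8)=2 [6,10)=1 [8,12)=2 [10,14)=4 [12,16)=4 [14,18)=2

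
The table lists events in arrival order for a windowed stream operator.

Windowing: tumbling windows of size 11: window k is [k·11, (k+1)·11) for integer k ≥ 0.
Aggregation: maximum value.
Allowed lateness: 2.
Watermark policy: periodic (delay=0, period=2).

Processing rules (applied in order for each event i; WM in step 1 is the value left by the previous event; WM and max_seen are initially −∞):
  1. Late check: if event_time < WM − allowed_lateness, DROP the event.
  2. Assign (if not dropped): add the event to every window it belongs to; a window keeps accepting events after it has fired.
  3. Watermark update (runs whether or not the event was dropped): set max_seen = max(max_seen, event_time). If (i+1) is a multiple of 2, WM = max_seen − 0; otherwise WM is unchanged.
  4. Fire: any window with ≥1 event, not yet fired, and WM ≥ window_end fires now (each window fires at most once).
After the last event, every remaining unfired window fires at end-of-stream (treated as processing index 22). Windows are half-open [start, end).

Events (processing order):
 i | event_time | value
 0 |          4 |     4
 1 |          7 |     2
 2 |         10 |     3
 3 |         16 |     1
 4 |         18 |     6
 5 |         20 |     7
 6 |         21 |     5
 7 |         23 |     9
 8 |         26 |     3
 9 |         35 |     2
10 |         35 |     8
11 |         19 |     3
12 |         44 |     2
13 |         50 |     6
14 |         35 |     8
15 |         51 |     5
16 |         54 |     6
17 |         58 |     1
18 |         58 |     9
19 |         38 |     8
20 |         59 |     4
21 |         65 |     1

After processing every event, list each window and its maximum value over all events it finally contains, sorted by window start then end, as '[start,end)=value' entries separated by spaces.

[0,11)=4 [11,22)=7 [22,33)=9 [33,44)=8 [44,55)=6 [55,66)=9

i=0 t=4 v=4: → [0,11); WM=−∞
i=1 t=7 v=2: → [0,11); WM=7
i=2 t=10 v=3: → [0,11); WM=7
i=3 t=16 v=1: → [11,22); WM=16; [0,11) fires=4
i=4 t=18 v=6: → [11,22); WM=16
i=5 t=20 v=7: → [11,22); WM=20
i=6 t=21 v=5: → [11,22); WM=20
i=7 t=23 v=9: → [22,33); WM=23; [11,22) fires=7
i=8 t=26 v=3: → [22,33); WM=23
i=9 t=35 v=2: → [33,44); WM=35; [22,33) fires=9
i=10 t=35 v=8: → [33,44); WM=35
i=11 t=19 v=3: DROP (t<35-2); WM=35
i=12 t=44 v=2: → [44,55); WM=35
i=13 t=50 v=6: → [44,55); WM=50; [33,44) fires=8
i=14 t=35 v=8: DROP (t<50-2); WM=50
i=15 t=51 v=5: → [44,55); WM=51
i=16 t=54 v=6: → [44,55); WM=51
i=17 t=58 v=1: → [55,66); WM=58; [44,55) fires=6
i=18 t=58 v=9: → [55,66); WM=58
i=19 t=38 v=8: DROP (t<58-2); WM=58
i=20 t=59 v=4: → [55,66); WM=58
i=21 t=65 v=1: → [55,66); WM=65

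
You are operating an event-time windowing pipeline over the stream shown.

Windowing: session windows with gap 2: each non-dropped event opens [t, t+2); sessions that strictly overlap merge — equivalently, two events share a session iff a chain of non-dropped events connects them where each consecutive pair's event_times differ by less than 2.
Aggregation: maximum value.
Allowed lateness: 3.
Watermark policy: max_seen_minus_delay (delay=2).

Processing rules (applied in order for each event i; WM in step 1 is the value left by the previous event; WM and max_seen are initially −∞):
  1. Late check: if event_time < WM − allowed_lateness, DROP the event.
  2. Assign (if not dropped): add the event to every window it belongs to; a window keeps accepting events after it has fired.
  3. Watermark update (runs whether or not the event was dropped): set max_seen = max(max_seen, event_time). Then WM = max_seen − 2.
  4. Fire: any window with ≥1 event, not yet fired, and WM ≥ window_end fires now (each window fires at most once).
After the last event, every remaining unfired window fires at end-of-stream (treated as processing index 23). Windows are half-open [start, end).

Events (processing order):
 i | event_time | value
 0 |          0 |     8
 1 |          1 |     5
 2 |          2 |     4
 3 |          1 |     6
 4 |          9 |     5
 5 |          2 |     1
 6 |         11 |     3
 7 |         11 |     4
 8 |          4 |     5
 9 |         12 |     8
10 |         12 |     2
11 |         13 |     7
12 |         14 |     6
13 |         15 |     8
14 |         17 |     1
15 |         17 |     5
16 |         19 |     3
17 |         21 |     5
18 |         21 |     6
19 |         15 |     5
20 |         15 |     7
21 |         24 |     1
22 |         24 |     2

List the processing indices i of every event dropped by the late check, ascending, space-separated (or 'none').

i=0 t=0 v=8: → [0,2); WM=-2
i=1 t=1 v=5: → [0,3); WM=-1
i=2 t=2 v=4: → [0,4); WM=0
i=3 t=1 v=6: → [0,4); WM=0
i=4 t=9 v=5: → [9,11); WM=7
i=5 t=2 v=1: DROP (t<7-3); WM=7
i=6 t=11 v=3: → [11,13); WM=9
i=7 t=11 v=4: → [11,13); WM=9
i=8 t=4 v=5: DROP (t<9-3); WM=9
i=9 t=12 v=8: → [11,14); WM=10
i=10 t=12 v=2: → [11,14); WM=10
i=11 t=13 v=7: → [11,15); WM=11
i=12 t=14 v=6: → [11,16); WM=12
i=13 t=15 v=8: → [11,17); WM=13
i=14 t=17 v=1: → [17,19); WM=15
i=15 t=17 v=5: → [17,19); WM=15
i=16 t=19 v=3: → [19,21); WM=17
i=17 t=21 v=5: → [21,23); WM=19
i=18 t=21 v=6: → [21,23); WM=19
i=19 t=15 v=5: DROP (t<19-3); WM=19
i=20 t=15 v=7: DROP (t<19-3); WM=19
i=21 t=24 v=1: → [24,26); WM=22
i=22 t=24 v=2: → [24,26); WM=22

5 8 19 20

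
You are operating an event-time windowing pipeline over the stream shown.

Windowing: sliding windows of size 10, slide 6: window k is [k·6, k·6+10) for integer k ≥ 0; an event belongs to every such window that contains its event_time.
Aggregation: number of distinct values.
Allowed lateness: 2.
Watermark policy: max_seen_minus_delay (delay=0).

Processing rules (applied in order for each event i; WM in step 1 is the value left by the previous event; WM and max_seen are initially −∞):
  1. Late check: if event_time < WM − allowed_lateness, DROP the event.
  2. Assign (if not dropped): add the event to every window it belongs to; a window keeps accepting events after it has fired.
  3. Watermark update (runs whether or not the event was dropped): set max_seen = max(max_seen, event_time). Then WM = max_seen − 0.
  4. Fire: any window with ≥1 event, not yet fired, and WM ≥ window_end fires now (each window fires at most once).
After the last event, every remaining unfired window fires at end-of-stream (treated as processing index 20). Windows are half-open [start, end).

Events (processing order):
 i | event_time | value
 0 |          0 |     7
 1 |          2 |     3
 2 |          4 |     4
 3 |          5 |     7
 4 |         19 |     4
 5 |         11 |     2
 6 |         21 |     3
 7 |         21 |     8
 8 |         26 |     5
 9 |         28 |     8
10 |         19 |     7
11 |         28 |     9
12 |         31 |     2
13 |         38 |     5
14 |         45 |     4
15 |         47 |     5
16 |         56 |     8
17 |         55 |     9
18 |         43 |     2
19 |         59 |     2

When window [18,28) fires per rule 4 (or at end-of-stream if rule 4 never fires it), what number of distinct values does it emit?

i=0 t=0 v=7: → [0,10); WM=0
i=1 t=2 v=3: → [0,10); WM=2
i=2 t=4 v=4: → [0,10); WM=4
i=3 t=5 v=7: → [0,10); WM=5
i=4 t=19 v=4: → [18,28),[12,22); WM=19; [0,10) fires=3
i=5 t=11 v=2: DROP (t<19-2); WM=19
i=6 t=21 v=3: → [18,28),[12,22); WM=21
i=7 t=21 v=8: → [18,28),[12,22); WM=21
i=8 t=26 v=5: → [24,34),[18,28); WM=26; [12,22) fires=3
i=9 t=28 v=8: → [24,34); WM=28; [18,28) fires=4
i=10 t=19 v=7: DROP (t<28-2); WM=28
i=11 t=28 v=9: → [24,34); WM=28
i=12 t=31 v=2: → [30,40),[24,34); WM=31
i=13 t=38 v=5: → [36,46),[30,40); WM=38; [24,34) fires=4
i=14 t=45 v=4: → [42,52),[36,46); WM=45; [30,40) fires=2
i=15 t=47 v=5: → [42,52); WM=47; [36,46) fires=2
i=16 t=56 v=8: → [54,64),[48,58); WM=56; [42,52) fires=2
i=17 t=55 v=9: → [54,64),[48,58); WM=56
i=18 t=43 v=2: DROP (t<56-2); WM=56
i=19 t=59 v=2: → [54,64); WM=59; [48,58) fires=2

4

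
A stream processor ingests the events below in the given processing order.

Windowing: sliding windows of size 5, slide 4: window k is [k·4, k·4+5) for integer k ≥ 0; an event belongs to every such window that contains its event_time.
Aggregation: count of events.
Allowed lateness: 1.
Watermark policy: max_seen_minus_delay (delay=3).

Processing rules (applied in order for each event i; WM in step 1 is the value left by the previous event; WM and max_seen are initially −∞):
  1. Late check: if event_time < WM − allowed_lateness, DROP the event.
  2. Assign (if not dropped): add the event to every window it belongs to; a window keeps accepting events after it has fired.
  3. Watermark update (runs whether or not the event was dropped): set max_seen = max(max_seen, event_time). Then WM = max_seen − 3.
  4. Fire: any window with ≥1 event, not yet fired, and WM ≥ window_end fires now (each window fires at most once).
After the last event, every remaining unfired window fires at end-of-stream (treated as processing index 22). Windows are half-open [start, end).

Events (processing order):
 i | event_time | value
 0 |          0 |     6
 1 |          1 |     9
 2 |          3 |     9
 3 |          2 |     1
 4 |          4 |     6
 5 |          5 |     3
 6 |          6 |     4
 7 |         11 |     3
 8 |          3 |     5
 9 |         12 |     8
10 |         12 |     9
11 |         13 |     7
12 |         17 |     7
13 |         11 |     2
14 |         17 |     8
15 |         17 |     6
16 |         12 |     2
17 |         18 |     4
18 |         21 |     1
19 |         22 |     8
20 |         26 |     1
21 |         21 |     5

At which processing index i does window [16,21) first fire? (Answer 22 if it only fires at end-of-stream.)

i=0 t=0 v=6: → [0,5); WM=-3
i=1 t=1 v=9: → [0,5); WM=-2
i=2 t=3 v=9: → [0,5); WM=0
i=3 t=2 v=1: → [0,5); WM=0
i=4 t=4 v=6: → [4,9),[0,5); WM=1
i=5 t=5 v=3: → [4,9); WM=2
i=6 t=6 v=4: → [4,9); WM=3
i=7 t=11 v=3: → [8,13); WM=8; [0,5) fires=5
i=8 t=3 v=5: DROP (t<8-1); WM=8
i=9 t=12 v=8: → [12,17),[8,13); WM=9; [4,9) fires=3
i=10 t=12 v=9: → [12,17),[8,13); WM=9
i=11 t=13 v=7: → [12,17); WM=10
i=12 t=17 v=7: → [16,21); WM=14; [8,13) fires=3
i=13 t=11 v=2: DROP (t<14-1); WM=14
i=14 t=17 v=8: → [16,21); WM=14
i=15 t=17 v=6: → [16,21); WM=14
i=16 t=12 v=2: DROP (t<14-1); WM=14
i=17 t=18 v=4: → [16,21); WM=15
i=18 t=21 v=1: → [20,25); WM=18; [12,17) fires=3
i=19 t=22 v=8: → [20,25); WM=19
i=20 t=26 v=1: → [24,29); WM=23; [16,21) fires=4
i=21 t=21 v=5: DROP (t<23-1); WM=23

20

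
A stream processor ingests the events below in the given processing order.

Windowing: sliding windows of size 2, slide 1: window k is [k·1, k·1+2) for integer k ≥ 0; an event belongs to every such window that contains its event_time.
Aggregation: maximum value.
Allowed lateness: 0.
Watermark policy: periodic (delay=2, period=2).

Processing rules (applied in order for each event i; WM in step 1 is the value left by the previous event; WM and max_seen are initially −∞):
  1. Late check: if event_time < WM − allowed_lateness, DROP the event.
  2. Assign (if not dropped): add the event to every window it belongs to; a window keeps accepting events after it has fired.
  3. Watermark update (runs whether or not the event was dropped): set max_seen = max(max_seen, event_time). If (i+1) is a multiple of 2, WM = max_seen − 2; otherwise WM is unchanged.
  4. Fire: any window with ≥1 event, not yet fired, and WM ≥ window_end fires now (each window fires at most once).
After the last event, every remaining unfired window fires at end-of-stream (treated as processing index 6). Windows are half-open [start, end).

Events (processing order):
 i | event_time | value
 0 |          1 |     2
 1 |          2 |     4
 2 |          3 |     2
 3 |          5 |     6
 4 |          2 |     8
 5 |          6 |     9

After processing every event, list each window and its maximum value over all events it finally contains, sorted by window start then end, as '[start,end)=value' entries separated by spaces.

[0,2)=2 [1,3)=4 [2,4)=4 [3,5)=2 [4,6)=6 [5,7)=9 [6,8)=9

i=0 t=1 v=2: → [1,3),[0,2); WM=−∞
i=1 t=2 v=4: → [2,4),[1,3); WM=0
i=2 t=3 v=2: → [3,5),[2,4); WM=0
i=3 t=5 v=6: → [5,7),[4,6); WM=3; [0,2) fires=2 [1,3) fires=4
i=4 t=2 v=8: DROP (t<3-0); WM=3
i=5 t=6 v=9: → [6,8),[5,7); WM=4; [2,4) fires=4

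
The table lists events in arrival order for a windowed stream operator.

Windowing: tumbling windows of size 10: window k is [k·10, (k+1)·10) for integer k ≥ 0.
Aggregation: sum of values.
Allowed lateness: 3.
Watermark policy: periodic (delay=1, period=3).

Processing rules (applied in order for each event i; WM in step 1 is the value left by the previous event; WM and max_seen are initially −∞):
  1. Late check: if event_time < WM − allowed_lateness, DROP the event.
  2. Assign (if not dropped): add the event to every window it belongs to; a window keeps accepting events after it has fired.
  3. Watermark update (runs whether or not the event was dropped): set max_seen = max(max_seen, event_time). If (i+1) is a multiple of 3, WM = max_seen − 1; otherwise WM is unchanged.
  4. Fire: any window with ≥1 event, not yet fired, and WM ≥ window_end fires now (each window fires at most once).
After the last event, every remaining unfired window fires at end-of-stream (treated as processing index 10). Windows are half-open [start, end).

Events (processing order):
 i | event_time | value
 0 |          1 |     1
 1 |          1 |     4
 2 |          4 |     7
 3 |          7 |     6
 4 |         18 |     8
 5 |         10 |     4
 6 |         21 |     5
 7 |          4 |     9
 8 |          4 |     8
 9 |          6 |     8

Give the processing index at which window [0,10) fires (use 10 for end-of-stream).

5

i=0 t=1 v=1: → [0,10); WM=−∞
i=1 t=1 v=4: → [0,10); WM=−∞
i=2 t=4 v=7: → [0,10); WM=3
i=3 t=7 v=6: → [0,10); WM=3
i=4 t=18 v=8: → [10,20); WM=3
i=5 t=10 v=4: → [10,20); WM=17; [0,10) fires=18
i=6 t=21 v=5: → [20,30); WM=17
i=7 t=4 v=9: DROP (t<17-3); WM=17
i=8 t=4 v=8: DROP (t<17-3); WM=20; [10,20) fires=12
i=9 t=6 v=8: DROP (t<20-3); WM=20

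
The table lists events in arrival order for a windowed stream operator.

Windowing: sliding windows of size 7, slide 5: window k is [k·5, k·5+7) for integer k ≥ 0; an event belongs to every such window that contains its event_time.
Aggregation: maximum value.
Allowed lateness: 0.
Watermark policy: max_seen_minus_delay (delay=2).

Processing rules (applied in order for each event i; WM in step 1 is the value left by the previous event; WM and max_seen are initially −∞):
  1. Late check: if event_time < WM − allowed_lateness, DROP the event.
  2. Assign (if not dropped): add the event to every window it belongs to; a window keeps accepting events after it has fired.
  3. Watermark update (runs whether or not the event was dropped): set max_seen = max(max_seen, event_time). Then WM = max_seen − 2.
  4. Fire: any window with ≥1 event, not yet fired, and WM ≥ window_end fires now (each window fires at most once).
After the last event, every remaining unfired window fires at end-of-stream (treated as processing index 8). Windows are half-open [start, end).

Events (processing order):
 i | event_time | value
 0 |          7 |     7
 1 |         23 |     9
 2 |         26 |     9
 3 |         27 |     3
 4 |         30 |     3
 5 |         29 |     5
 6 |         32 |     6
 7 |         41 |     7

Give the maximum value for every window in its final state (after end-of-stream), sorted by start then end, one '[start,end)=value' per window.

i=0 t=7 v=7: → [5,12); WM=5
i=1 t=23 v=9: → [20,27); WM=21; [5,12) fires=7
i=2 t=26 v=9: → [25,32),[20,27); WM=24
i=3 t=27 v=3: → [25,32); WM=25
i=4 t=30 v=3: → [30,37),[25,32); WM=28; [20,27) fires=9
i=5 t=29 v=5: → [25,32); WM=28
i=6 t=32 v=6: → [30,37); WM=30
i=7 t=41 v=7: → [40,47),[35,42); WM=39; [25,32) fires=9 [30,37) fires=6

[5,12)=7 [20,27)=9 [25,32)=9 [30,37)=6 [35,42)=7 [40,47)=7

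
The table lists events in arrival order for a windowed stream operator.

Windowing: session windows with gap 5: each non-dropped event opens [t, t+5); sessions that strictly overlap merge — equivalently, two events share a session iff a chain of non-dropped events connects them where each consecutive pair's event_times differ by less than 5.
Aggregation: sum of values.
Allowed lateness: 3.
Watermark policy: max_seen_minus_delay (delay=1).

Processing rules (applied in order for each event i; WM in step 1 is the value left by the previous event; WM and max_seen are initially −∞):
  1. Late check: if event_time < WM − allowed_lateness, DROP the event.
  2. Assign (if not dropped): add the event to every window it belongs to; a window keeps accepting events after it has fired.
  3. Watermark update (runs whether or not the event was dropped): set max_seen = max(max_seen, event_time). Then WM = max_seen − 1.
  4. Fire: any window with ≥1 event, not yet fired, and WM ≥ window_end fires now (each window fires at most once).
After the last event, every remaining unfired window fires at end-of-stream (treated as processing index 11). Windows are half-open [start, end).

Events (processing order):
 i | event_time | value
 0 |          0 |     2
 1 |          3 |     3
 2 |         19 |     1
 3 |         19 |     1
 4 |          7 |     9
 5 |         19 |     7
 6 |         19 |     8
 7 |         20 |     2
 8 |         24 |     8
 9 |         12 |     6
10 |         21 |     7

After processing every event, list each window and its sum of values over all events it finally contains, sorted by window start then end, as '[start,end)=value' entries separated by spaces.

[0,8)=5 [19,29)=34

i=0 t=0 v=2: → [0,5); WM=-1
i=1 t=3 v=3: → [0,8); WM=2
i=2 t=19 v=1: → [19,24); WM=18
i=3 t=19 v=1: → [19,24); WM=18
i=4 t=7 v=9: DROP (t<18-3); WM=18
i=5 t=19 v=7: → [19,24); WM=18
i=6 t=19 v=8: → [19,24); WM=18
i=7 t=20 v=2: → [19,25); WM=19
i=8 t=24 v=8: → [19,29); WM=23
i=9 t=12 v=6: DROP (t<23-3); WM=23
i=10 t=21 v=7: → [19,29); WM=23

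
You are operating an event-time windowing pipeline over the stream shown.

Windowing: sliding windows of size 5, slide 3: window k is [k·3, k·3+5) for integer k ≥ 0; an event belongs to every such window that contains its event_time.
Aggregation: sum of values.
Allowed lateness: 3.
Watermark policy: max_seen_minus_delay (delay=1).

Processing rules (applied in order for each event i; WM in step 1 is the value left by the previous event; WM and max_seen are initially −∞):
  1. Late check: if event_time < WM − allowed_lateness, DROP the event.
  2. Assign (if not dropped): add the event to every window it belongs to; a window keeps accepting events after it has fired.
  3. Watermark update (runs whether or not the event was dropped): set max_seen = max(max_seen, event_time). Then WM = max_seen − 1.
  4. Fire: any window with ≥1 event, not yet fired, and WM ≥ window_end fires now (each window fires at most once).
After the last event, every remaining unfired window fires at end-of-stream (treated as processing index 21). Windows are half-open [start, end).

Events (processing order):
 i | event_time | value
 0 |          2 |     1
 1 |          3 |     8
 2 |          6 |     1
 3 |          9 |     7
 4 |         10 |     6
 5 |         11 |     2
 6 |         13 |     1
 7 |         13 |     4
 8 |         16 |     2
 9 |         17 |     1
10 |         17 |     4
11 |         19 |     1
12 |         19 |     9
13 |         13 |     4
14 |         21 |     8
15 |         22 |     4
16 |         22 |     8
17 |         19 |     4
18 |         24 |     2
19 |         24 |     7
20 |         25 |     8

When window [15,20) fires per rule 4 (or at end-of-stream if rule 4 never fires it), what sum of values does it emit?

17

i=0 t=2 v=1: → [0,5); WM=1
i=1 t=3 v=8: → [3,8),[0,5); WM=2
i=2 t=6 v=1: → [6,11),[3,8); WM=5; [0,5) fires=9
i=3 t=9 v=7: → [9,14),[6,11); WM=8; [3,8) fires=9
i=4 t=10 v=6: → [9,14),[6,11); WM=9
i=5 t=11 v=2: → [9,14); WM=10
i=6 t=13 v=1: → [12,17),[9,14); WM=12; [6,11) fires=14
i=7 t=13 v=4: → [12,17),[9,14); WM=12
i=8 t=16 v=2: → [15,20),[12,17); WM=15; [9,14) fires=20
i=9 t=17 v=1: → [15,20); WM=16
i=10 t=17 v=4: → [15,20); WM=16
i=11 t=19 v=1: → [18,23),[15,20); WM=18; [12,17) fires=7
i=12 t=19 v=9: → [18,23),[15,20); WM=18
i=13 t=13 v=4: DROP (t<18-3); WM=18
i=14 t=21 v=8: → [21,26),[18,23); WM=20; [15,20) fires=17
i=15 t=22 v=4: → [21,26),[18,23); WM=21
i=16 t=22 v=8: → [21,26),[18,23); WM=21
i=17 t=19 v=4: → [18,23),[15,20); WM=21
i=18 t=24 v=2: → [24,29),[21,26); WM=23; [18,23) fires=34
i=19 t=24 v=7: → [24,29),[21,26); WM=23
i=20 t=25 v=8: → [24,29),[21,26); WM=24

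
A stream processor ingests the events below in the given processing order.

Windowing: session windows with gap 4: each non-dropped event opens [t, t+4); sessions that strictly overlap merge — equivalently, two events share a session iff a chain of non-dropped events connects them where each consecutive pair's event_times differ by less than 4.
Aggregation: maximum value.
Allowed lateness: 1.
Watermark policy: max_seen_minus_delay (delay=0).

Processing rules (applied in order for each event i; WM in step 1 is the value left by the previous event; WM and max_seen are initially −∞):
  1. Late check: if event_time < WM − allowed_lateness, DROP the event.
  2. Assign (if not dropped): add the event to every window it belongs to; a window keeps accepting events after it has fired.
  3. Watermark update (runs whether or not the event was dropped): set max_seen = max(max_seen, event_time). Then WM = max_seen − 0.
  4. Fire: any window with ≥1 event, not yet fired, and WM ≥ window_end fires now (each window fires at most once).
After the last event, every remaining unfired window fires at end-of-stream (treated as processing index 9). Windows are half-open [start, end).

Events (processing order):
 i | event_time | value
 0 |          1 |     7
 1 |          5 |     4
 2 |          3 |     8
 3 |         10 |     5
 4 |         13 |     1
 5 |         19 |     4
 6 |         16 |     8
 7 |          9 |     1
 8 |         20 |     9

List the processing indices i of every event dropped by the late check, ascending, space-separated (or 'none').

i=0 t=1 v=7: → [1,5); WM=1
i=1 t=5 v=4: → [5,9); WM=5
i=2 t=3 v=8: DROP (t<5-1); WM=5
i=3 t=10 v=5: → [10,14); WM=10
i=4 t=13 v=1: → [10,17); WM=13
i=5 t=19 v=4: → [19,23); WM=19
i=6 t=16 v=8: DROP (t<19-1); WM=19
i=7 t=9 v=1: DROP (t<19-1); WM=19
i=8 t=20 v=9: → [19,24); WM=20

2 6 7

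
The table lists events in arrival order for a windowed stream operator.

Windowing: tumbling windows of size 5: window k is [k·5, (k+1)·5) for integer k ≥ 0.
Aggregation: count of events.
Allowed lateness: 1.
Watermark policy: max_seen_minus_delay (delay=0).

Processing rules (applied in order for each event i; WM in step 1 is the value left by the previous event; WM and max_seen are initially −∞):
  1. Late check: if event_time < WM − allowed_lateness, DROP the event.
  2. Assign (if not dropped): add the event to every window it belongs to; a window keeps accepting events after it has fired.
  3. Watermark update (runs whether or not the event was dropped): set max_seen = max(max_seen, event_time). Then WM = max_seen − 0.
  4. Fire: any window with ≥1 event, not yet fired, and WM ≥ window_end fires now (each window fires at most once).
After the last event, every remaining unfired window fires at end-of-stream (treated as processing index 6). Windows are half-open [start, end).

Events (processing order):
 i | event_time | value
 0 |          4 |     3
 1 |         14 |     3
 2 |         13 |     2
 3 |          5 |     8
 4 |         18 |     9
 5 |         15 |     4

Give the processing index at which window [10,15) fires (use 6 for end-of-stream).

i=0 t=4 v=3: → [0,5); WM=4
i=1 t=14 v=3: → [10,15); WM=14; [0,5) fires=1
i=2 t=13 v=2: → [10,15); WM=14
i=3 t=5 v=8: DROP (t<14-1); WM=14
i=4 t=18 v=9: → [15,20); WM=18; [10,15) fires=2
i=5 t=15 v=4: DROP (t<18-1); WM=18

4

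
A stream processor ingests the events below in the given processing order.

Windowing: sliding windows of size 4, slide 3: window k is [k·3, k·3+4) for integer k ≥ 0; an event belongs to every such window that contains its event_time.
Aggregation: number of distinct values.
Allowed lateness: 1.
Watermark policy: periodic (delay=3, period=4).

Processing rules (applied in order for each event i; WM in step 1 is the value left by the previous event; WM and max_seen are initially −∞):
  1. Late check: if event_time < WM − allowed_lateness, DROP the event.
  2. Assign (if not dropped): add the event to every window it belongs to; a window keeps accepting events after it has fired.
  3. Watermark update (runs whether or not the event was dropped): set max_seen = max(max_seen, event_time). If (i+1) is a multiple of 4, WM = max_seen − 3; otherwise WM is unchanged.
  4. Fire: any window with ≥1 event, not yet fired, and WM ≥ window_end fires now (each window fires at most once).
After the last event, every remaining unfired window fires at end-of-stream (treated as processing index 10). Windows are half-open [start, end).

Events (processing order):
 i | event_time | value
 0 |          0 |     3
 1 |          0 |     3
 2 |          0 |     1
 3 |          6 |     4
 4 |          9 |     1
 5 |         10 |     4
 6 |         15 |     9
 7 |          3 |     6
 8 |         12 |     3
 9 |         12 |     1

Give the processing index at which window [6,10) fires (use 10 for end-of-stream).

7

i=0 t=0 v=3: → [0,4); WM=−∞
i=1 t=0 v=3: → [0,4); WM=−∞
i=2 t=0 v=1: → [0,4); WM=−∞
i=3 t=6 v=4: → [6,10),[3,7); WM=3
i=4 t=9 v=1: → [9,13),[6,10); WM=3
i=5 t=10 v=4: → [9,13); WM=3
i=6 t=15 v=9: → [15,19),[12,16); WM=3
i=7 t=3 v=6: → [3,7),[0,4); WM=12; [0,4) fires=3 [3,7) fires=2 [6,10) fires=2
i=8 t=12 v=3: → [12,16),[9,13); WM=12
i=9 t=12 v=1: → [12,16),[9,13); WM=12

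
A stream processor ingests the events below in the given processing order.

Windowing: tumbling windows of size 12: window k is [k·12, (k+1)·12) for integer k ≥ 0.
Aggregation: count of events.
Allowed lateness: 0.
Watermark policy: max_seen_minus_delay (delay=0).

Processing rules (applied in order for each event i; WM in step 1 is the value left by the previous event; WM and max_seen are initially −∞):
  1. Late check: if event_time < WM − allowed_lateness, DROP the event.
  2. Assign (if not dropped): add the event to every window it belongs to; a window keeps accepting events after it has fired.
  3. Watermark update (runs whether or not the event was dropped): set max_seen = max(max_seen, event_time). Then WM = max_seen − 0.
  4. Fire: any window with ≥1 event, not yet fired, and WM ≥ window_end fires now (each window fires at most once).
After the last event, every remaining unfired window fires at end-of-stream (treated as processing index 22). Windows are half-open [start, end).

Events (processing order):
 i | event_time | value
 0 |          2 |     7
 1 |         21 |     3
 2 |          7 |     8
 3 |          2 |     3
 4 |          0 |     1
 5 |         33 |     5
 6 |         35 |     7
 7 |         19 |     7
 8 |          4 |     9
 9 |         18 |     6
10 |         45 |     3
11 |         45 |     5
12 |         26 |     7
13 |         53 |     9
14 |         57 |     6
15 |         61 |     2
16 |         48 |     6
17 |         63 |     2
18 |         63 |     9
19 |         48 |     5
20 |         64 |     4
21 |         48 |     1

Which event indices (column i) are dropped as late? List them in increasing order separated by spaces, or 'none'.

i=0 t=2 v=7: → [0,12); WM=2
i=1 t=21 v=3: → [12,24); WM=21; [0,12) fires=1
i=2 t=7 v=8: DROP (t<21-0); WM=21
i=3 t=2 v=3: DROP (t<21-0); WM=21
i=4 t=0 v=1: DROP (t<21-0); WM=21
i=5 t=33 v=5: → [24,36); WM=33; [12,24) fires=1
i=6 t=35 v=7: → [24,36); WM=35
i=7 t=19 v=7: DROP (t<35-0); WM=35
i=8 t=4 v=9: DROP (t<35-0); WM=35
i=9 t=18 v=6: DROP (t<35-0); WM=35
i=10 t=45 v=3: → [36,48); WM=45; [24,36) fires=2
i=11 t=45 v=5: → [36,48); WM=45
i=12 t=26 v=7: DROP (t<45-0); WM=45
i=13 t=53 v=9: → [48,60); WM=53; [36,48) fires=2
i=14 t=57 v=6: → [48,60); WM=57
i=15 t=61 v=2: → [60,72); WM=61; [48,60) fires=2
i=16 t=48 v=6: DROP (t<61-0); WM=61
i=17 t=63 v=2: → [60,72); WM=63
i=18 t=63 v=9: → [60,72); WM=63
i=19 t=48 v=5: DROP (t<63-0); WM=63
i=20 t=64 v=4: → [60,72); WM=64
i=21 t=48 v=1: DROP (t<64-0); WM=64

2 3 4 7 8 9 12 16 19 21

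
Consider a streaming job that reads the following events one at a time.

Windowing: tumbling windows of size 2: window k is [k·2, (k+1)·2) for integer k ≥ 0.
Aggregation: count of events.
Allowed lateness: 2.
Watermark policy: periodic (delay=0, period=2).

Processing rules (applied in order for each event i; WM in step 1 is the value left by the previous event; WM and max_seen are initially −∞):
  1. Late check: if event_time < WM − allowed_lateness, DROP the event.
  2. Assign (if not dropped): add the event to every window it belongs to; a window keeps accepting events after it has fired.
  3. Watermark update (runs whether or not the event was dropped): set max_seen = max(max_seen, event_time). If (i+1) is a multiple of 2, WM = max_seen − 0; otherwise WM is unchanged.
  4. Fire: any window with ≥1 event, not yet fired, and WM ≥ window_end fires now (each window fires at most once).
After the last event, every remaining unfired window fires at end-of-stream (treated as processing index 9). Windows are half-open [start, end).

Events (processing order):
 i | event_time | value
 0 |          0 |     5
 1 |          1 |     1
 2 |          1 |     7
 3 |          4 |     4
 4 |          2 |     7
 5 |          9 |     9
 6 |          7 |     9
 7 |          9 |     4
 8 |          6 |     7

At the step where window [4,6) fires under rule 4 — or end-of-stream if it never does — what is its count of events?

1

i=0 t=0 v=5: → [0,2); WM=−∞
i=1 t=1 v=1: → [0,2); WM=1
i=2 t=1 v=7: → [0,2); WM=1
i=3 t=4 v=4: → [4,6); WM=4; [0,2) fires=3
i=4 t=2 v=7: → [2,4); WM=4; [2,4) fires=1
i=5 t=9 v=9: → [8,10); WM=9; [4,6) fires=1
i=6 t=7 v=9: → [6,8); WM=9; [6,8) fires=1
i=7 t=9 v=4: → [8,10); WM=9
i=8 t=6 v=7: DROP (t<9-2); WM=9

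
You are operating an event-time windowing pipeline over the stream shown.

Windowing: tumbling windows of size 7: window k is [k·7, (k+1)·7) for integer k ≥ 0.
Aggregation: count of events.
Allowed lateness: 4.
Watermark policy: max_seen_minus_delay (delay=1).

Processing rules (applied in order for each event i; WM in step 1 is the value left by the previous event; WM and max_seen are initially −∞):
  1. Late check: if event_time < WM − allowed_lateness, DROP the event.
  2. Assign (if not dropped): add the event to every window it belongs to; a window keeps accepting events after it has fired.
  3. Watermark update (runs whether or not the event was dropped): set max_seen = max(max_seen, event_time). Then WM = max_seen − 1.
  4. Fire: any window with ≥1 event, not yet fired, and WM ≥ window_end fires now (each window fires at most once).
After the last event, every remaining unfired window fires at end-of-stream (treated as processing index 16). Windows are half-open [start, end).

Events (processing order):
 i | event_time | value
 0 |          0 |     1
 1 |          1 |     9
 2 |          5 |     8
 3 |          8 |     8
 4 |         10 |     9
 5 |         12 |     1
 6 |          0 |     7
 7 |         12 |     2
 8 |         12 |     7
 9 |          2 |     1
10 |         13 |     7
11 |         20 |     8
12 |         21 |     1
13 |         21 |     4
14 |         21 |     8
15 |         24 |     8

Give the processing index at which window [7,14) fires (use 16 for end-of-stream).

i=0 t=0 v=1: → [0,7); WM=-1
i=1 t=1 v=9: → [0,7); WM=0
i=2 t=5 v=8: → [0,7); WM=4
i=3 t=8 v=8: → [7,14); WM=7; [0,7) fires=3
i=4 t=10 v=9: → [7,14); WM=9
i=5 t=12 v=1: → [7,14); WM=11
i=6 t=0 v=7: DROP (t<11-4); WM=11
i=7 t=12 v=2: → [7,14); WM=11
i=8 t=12 v=7: → [7,14); WM=11
i=9 t=2 v=1: DROP (t<11-4); WM=11
i=10 t=13 v=7: → [7,14); WM=12
i=11 t=20 v=8: → [14,21); WM=19; [7,14) fires=6
i=12 t=21 v=1: → [21,28); WM=20
i=13 t=21 v=4: → [21,28); WM=20
i=14 t=21 v=8: → [21,28); WM=20
i=15 t=24 v=8: → [21,28); WM=23; [14,21) fires=1

11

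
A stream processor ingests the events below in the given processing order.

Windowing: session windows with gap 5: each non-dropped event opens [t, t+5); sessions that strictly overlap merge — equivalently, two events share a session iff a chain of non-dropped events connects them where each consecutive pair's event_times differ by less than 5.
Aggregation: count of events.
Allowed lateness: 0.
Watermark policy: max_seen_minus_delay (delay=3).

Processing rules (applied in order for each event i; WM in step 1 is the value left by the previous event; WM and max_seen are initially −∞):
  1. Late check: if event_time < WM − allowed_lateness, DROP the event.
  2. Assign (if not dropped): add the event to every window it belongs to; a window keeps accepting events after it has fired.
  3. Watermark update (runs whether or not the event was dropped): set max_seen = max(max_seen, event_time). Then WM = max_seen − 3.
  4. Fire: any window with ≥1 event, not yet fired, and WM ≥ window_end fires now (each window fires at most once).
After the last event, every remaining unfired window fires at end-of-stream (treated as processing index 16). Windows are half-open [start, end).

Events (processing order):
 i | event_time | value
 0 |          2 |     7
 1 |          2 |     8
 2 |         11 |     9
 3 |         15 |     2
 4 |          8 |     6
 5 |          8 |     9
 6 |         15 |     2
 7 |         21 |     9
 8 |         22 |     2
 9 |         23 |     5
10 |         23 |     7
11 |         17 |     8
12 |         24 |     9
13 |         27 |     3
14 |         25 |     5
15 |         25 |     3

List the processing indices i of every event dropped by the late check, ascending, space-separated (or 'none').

i=0 t=2 v=7: → [2,7); WM=-1
i=1 t=2 v=8: → [2,7); WM=-1
i=2 t=11 v=9: → [11,16); WM=8
i=3 t=15 v=2: → [11,20); WM=12
i=4 t=8 v=6: DROP (t<12-0); WM=12
i=5 t=8 v=9: DROP (t<12-0); WM=12
i=6 t=15 v=2: → [11,20); WM=12
i=7 t=21 v=9: → [21,26); WM=18
i=8 t=22 v=2: → [21,27); WM=19
i=9 t=23 v=5: → [21,28); WM=20
i=10 t=23 v=7: → [21,28); WM=20
i=11 t=17 v=8: DROP (t<20-0); WM=20
i=12 t=24 v=9: → [21,29); WM=21
i=13 t=27 v=3: → [21,32); WM=24
i=14 t=25 v=5: → [21,32); WM=24
i=15 t=25 v=3: → [21,32); WM=24

4 5 11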